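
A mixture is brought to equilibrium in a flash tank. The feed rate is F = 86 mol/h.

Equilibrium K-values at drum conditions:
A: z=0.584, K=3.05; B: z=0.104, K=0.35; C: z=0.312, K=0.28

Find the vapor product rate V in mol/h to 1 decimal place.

V = 53.9 mol/h

Newton–Raphson from β = 0.5:
  β = 0.500: g = 0.1401, g' = -1.090 → β = 0.629
  β = 0.629: g = -0.0015, g' = -1.134 → β = 0.627
Converged at β = 0.627.
Then V = β·F = 0.6272·86 = 53.9 mol/h and L = F − V = 32.1 mol/h.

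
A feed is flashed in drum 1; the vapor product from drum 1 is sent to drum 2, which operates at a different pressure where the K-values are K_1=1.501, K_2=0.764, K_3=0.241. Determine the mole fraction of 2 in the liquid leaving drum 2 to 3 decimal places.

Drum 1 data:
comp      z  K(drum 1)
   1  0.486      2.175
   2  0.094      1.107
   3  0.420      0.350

x_2 (drum 2) = 0.112

Drum 1:
Material balance + equilibrium reduce to Σ zᵢ(Kᵢ−1)/(1+ψ₁(Kᵢ−1)) = 0.
g(0) = ΣzᵢKᵢ − 1 = 0.308 and g(1) = 1 − Σzᵢ/Kᵢ = -0.508, so a root lies in (0, 1).
Newton–Raphson from ψ₁ = 0.5:
  ψ₁ = 0.500: g = -0.0352, g' = -0.657 → ψ₁ = 0.446
Converged at ψ₁ = 0.446.
Drum-1 compositions:
  1: x = 0.319, y = 0.694
  2: x = 0.090, y = 0.099
  3: x = 0.591, y = 0.207
Drum-2 feed = drum-1 vapor: z₂ = (0.6937, 0.0993, 0.2070).
Drum 2:
Let ψ₂ = V/F and solve Σ zᵢ(Kᵢ−1)/(1+ψ₂(Kᵢ−1)) = 0.
Feasibility: ΣzᵢKᵢ = 1.167, Σzᵢ/Kᵢ = 1.451 — both > 1, two phases present.
Newton iteration, ψ₂⁰ = 0.63:
  ψ₂ = 0.630: g = -0.0644, g' = -0.546 → ψ₂ = 0.512
  ψ₂ = 0.512: g = -0.0070, g' = -0.436 → ψ₂ = 0.496
Converged at ψ₂ = 0.496.
  1: x = 0.556, y = 0.834
  2: x = 0.112, y = 0.086
  3: x = 0.332, y = 0.080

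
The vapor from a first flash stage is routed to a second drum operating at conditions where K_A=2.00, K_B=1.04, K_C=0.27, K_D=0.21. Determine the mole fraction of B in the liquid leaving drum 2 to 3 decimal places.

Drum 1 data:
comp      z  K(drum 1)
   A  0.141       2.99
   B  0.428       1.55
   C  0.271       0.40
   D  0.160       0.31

Drum 1:
Rachford–Rice: g(ψ₁) = Σ zᵢ(Kᵢ−1)/(1+ψ₁(Kᵢ−1)) = 0.
g(0) = ΣzᵢKᵢ − 1 = 0.243 and g(1) = 1 − Σzᵢ/Kᵢ = -0.517, so a root lies in (0, 1).
Newton iteration, ψ₁⁰ = 0.5:
  ψ₁ = 0.500: g = -0.0756, g' = -0.597 → ψ₁ = 0.373
  ψ₁ = 0.373: g = -0.0020, g' = -0.573 → ψ₁ = 0.370
Converged at ψ₁ = 0.370.
Drum-1 compositions:
  A: x = 0.081, y = 0.243
  B: x = 0.356, y = 0.551
  C: x = 0.348, y = 0.139
  D: x = 0.215, y = 0.067
Drum-2 feed = drum-1 vapor: z₂ = (0.2428, 0.5512, 0.1393, 0.0666).
Drum 2:
Rachford–Rice: g(ψ₂) = Σ zᵢ(Kᵢ−1)/(1+ψ₂(Kᵢ−1)) = 0.
Check two-phase: ΣzᵢKᵢ = 1.111 > 1 and Σzᵢ/Kᵢ = 1.485 > 1, so g(0) = 0.111 > 0 and g(1) = -0.485 < 0.
Iterate (Newton) starting at ψ₂ = 0.5:
  ψ₂ = 0.500: g = -0.0636, g' = -0.406 → ψ₂ = 0.343
  ψ₂ = 0.343: g = -0.0054, g' = -0.346 → ψ₂ = 0.328
Converged at ψ₂ = 0.328.
  A: x = 0.183, y = 0.366
  B: x = 0.544, y = 0.566
  C: x = 0.183, y = 0.049
  D: x = 0.090, y = 0.019

x_B (drum 2) = 0.544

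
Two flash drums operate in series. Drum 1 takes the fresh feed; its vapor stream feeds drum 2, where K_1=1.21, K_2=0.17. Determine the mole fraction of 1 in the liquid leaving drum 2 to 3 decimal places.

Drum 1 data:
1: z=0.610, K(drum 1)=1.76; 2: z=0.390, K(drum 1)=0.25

Drum 1:
Newton–Raphson from ψ₁ = 0.54:
  ψ₁ = 0.540: g = -0.1629, g' = -0.797 → ψ₁ = 0.336
  ψ₁ = 0.336: g = -0.0215, g' = -0.615 → ψ₁ = 0.301
  ψ₁ = 0.301: g = -0.0003, g' = -0.599 → ψ₁ = 0.300
Converged at ψ₁ = 0.300.
Drum-1 compositions:
  1: x = 0.497, y = 0.874
  2: x = 0.503, y = 0.126
Drum-2 feed = drum-1 vapor: z₂ = (0.8742, 0.1258).
Drum 2:
Material balance + equilibrium reduce to Σ zᵢ(Kᵢ−1)/(1+ψ₂(Kᵢ−1)) = 0.
Feasibility: ΣzᵢKᵢ = 1.079, Σzᵢ/Kᵢ = 1.463 — both > 1, two phases present.
Iterate (Newton) starting at ψ₂ = 0.5:
  ψ₂ = 0.500: g = -0.0124, g' = -0.285 → ψ₂ = 0.456
  ψ₂ = 0.456: g = -0.0006, g' = -0.257 → ψ₂ = 0.454
Converged at ψ₂ = 0.454.
  1: x = 0.798, y = 0.966
  2: x = 0.202, y = 0.034

x_1 (drum 2) = 0.798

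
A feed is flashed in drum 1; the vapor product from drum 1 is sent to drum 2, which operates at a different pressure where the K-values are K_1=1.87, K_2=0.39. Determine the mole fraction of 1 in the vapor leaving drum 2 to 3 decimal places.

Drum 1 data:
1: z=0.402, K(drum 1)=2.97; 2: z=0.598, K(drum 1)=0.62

y_1 (drum 2) = 0.771

Drum 1:
Iterate (Newton) starting at ψ₁ = 0.46:
  ψ₁ = 0.460: g = 0.1401, g' = -0.556 → ψ₁ = 0.712
  ψ₁ = 0.712: g = 0.0181, g' = -0.433 → ψ₁ = 0.754
Converged at ψ₁ = 0.754.
Drum-1 compositions:
  1: x = 0.162, y = 0.480
  2: x = 0.838, y = 0.520
Drum-2 feed = drum-1 vapor: z₂ = (0.4803, 0.5197).
Drum 2:
Binary case is linear: z₁(K₁−1)(1+ψ₂(K₂−1)) + z₂(K₂−1)(1+ψ₂(K₁−1)) = 0
⇒ ψ₂ = [z₁(K₁−1)+z₂(K₂−1)] / [−(K₁−1)(K₂−1)] = 0.1008/0.5307 = 0.190
  1: x = 0.412, y = 0.771
  2: x = 0.588, y = 0.229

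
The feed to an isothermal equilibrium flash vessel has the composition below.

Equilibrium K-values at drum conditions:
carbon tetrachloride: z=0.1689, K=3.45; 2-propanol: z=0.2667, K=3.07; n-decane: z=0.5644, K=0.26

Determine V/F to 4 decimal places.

Rachford–Rice: g(V/F) = Σ zᵢ(Kᵢ−1)/(1+V/F(Kᵢ−1)) = 0.
g(0) = ΣzᵢKᵢ − 1 = 0.5482 and g(1) = 1 − Σzᵢ/Kᵢ = -1.3066, so a root lies in (0, 1).
Newton iteration, V/F⁰ = 0.6:
  V/F = 0.6000: g = -0.33741, g' = -1.3933 → V/F = 0.3578
  V/F = 0.3578: g = -0.03044, g' = -1.2368 → V/F = 0.3332
  V/F = 0.3332: g = 0.00017, g' = -1.2520 → V/F = 0.3334
Converged at V/F = 0.3334.

V/F = 0.3334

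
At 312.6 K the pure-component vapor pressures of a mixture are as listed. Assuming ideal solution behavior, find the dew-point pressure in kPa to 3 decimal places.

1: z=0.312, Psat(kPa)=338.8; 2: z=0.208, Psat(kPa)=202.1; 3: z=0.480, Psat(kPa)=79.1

At the dew point ψ → 1, so Σzᵢ/Kᵢ = 1 with Kᵢ = Pᵢˢᵃᵗ/P ⇒ 1/P = Σzᵢ/Pᵢˢᵃᵗ.
1/P = 0.312/338.8 + 0.208/202.1 + 0.480/79.1 = 0.008018 ⇒ P = 124.714 kPa

Pdew = 124.714 kPa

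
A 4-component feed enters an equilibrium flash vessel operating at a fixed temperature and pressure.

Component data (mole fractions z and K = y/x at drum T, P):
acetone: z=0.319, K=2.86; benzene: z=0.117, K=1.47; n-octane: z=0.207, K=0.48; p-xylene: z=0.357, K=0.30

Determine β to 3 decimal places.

β = 0.282

Let β = V/F and solve Σ zᵢ(Kᵢ−1)/(1+β(Kᵢ−1)) = 0.
Feasibility: ΣzᵢKᵢ = 1.291, Σzᵢ/Kᵢ = 1.812 — both > 1, two phases present.
Newton–Raphson from β = 0.35:
  β = 0.350: g = -0.0560, g' = -0.814 → β = 0.281
  β = 0.281: g = 0.0009, g' = -0.844 → β = 0.282
Converged at β = 0.282.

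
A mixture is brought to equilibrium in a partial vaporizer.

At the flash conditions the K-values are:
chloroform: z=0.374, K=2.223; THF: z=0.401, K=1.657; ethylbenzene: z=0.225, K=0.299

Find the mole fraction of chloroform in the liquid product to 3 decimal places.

Material balance + equilibrium reduce to Σ zᵢ(Kᵢ−1)/(1+V/F(Kᵢ−1)) = 0.
Feasibility: ΣzᵢKᵢ = 1.563, Σzᵢ/Kᵢ = 1.163 — both > 1, two phases present.
Iterate (Newton) starting at V/F = 0.5:
  V/F = 0.500: g = 0.2393, g' = -0.576 → V/F = 0.916
  V/F = 0.916: g = -0.0603, g' = -1.054 → V/F = 0.859
  V/F = 0.859: g = -0.0046, g' = -0.901 → V/F = 0.853
Converged at V/F = 0.853.
Compositions from xᵢ = zᵢ/(1+V/F(Kᵢ−1)), yᵢ = Kᵢxᵢ:
  chloroform: x = 0.183, y = 0.407
  THF: x = 0.257, y = 0.426
  ethylbenzene: x = 0.560, y = 0.167

x_chloroform = 0.183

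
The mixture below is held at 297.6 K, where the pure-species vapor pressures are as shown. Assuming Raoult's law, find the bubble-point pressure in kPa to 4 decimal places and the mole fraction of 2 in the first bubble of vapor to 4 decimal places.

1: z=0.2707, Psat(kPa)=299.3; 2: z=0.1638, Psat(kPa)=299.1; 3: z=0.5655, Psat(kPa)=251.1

At the bubble point ψ → 0, so ΣzᵢKᵢ = 1 with Kᵢ = Pᵢˢᵃᵗ/P ⇒ P = ΣzᵢPᵢˢᵃᵗ.
P = 0.2707·299.3 + 0.1638·299.1 + 0.5655·251.1 = 272.0101 kPa
yᵢ = zᵢPᵢˢᵃᵗ/P ⇒ y_2 = 0.1638·299.1/272.0101 = 0.1801

Pbub = 272.0101 kPa, y_2 = 0.1801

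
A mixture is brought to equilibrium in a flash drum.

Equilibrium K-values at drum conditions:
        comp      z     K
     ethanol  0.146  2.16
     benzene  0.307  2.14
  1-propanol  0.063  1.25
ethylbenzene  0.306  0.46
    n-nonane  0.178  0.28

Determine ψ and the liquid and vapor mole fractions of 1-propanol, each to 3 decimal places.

Material balance + equilibrium reduce to Σ zᵢ(Kᵢ−1)/(1+ψ(Kᵢ−1)) = 0.
Check two-phase: ΣzᵢKᵢ = 1.242 > 1 and Σzᵢ/Kᵢ = 1.562 > 1, so g(0) = 0.242 > 0 and g(1) = -0.562 < 0.
Iterate (Newton) starting at ψ = 0.5:
  ψ = 0.500: g = -0.0825, g' = -0.636 → ψ = 0.370
  ψ = 0.370: g = -0.0024, g' = -0.608 → ψ = 0.366
Converged at ψ = 0.366.
Compositions from xᵢ = zᵢ/(1+ψ(Kᵢ−1)), yᵢ = Kᵢxᵢ:
  ethanol: x = 0.102, y = 0.221
  benzene: x = 0.217, y = 0.463
  1-propanol: x = 0.058, y = 0.072
  ethylbenzene: x = 0.382, y = 0.175
  n-nonane: x = 0.242, y = 0.068

ψ = 0.366, x_1-propanol = 0.058, y_1-propanol = 0.072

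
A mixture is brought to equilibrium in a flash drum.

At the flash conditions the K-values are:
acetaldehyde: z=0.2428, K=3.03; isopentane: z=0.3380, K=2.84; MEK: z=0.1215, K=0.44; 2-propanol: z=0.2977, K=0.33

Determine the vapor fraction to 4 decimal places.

Newton iteration, ψ⁰ = 0.68:
  ψ = 0.6800: g = 0.00705, g' = -0.9527 → ψ = 0.6874
Converged at ψ = 0.6874.

ψ = 0.6874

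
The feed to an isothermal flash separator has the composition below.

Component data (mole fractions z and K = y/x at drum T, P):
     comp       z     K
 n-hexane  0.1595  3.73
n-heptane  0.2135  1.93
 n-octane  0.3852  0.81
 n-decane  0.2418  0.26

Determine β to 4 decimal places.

β = 0.4300

Let β = V/F and solve Σ zᵢ(Kᵢ−1)/(1+β(Kᵢ−1)) = 0.
g(0) = ΣzᵢKᵢ − 1 = 0.3819 and g(1) = 1 − Σzᵢ/Kᵢ = -0.5589, so a root lies in (0, 1).
Newton–Raphson from β = 0.37:
  β = 0.3700: g = 0.03923, g' = -0.6636 → β = 0.4291
  β = 0.4291: g = 0.00057, g' = -0.6472 → β = 0.4300
Converged at β = 0.4300.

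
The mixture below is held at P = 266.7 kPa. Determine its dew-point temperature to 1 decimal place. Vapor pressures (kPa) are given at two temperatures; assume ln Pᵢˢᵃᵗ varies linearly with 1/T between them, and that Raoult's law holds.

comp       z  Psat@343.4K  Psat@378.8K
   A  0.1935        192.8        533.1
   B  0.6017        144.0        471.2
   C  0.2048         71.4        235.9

T = 365.8 K

Dew-point temperature: Σzᵢ·P/Pᵢˢᵃᵗ(T) = 1. Interpolate ln Pᵢˢᵃᵗ = aᵢ + bᵢ/T.
  T = 343.4 K: ΣzᵢP/Pᵢˢᵃᵗ = 2.1471
  T = 378.8 K: ΣzᵢP/Pᵢˢᵃᵗ = 0.6689
  T = 361.1 K: ΣzᵢP/Pᵢˢᵃᵗ = 1.1641
  T = 370.0 K: ΣzᵢP/Pᵢˢᵃᵗ = 0.8752
  T = 365.6 K: ΣzᵢP/Pᵢˢᵃᵗ = 1.0060
  T = 367.8 K: ΣzᵢP/Pᵢˢᵃᵗ = 0.9379
Interpolating between 365.6 K and 367.8 K gives T ≈ 365.8 K.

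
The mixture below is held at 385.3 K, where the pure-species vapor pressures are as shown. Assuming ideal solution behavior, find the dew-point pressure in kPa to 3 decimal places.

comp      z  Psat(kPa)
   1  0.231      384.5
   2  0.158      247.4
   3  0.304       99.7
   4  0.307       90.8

At the dew point ψ → 1, so Σzᵢ/Kᵢ = 1 with Kᵢ = Pᵢˢᵃᵗ/P ⇒ 1/P = Σzᵢ/Pᵢˢᵃᵗ.
1/P = 0.231/384.5 + 0.158/247.4 + 0.304/99.7 + 0.307/90.8 = 0.007670 ⇒ P = 130.384 kPa

Pdew = 130.384 kPa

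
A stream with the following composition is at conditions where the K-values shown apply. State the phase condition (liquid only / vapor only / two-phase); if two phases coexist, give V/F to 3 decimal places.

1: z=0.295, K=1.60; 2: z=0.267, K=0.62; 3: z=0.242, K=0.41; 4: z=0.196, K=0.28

liquid only

ΣzᵢKᵢ = 0.792; Σzᵢ/Kᵢ = 1.905.
Since ΣzᵢKᵢ < 1 the mixture is below its bubble point — single liquid phase.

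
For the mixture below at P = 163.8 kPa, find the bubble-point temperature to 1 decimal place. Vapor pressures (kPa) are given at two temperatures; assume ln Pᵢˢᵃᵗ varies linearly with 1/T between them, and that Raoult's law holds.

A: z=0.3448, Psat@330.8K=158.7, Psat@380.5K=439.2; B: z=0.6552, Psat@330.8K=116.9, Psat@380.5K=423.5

T = 339.1 K

Bubble-point temperature: ΣzᵢPᵢˢᵃᵗ(T) = P. Interpolate ln Pᵢˢᵃᵗ = aᵢ + bᵢ/T.
  T = 330.8 K: ΣzᵢPᵢˢᵃᵗ = 131.31 kPa
  T = 380.5 K: ΣzᵢPᵢˢᵃᵗ = 428.91 kPa
  T = 355.6 K: ΣzᵢPᵢˢᵃᵗ = 246.52 kPa
  T = 343.2 K: ΣzᵢPᵢˢᵃᵗ = 181.87 kPa
  T = 337.0 K: ΣzᵢPᵢˢᵃᵗ = 154.97 kPa
  T = 340.1 K: ΣzᵢPᵢˢᵃᵗ = 168.00 kPa
  T = 338.6 K: ΣzᵢPᵢˢᵃᵗ = 161.59 kPa
Interpolating between 338.6 K and 340.1 K gives T ≈ 339.1 K.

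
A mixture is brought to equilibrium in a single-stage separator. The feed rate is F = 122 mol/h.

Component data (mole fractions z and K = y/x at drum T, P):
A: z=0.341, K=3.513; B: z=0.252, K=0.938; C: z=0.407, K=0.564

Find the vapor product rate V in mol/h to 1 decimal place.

Material balance + equilibrium reduce to Σ zᵢ(Kᵢ−1)/(1+β(Kᵢ−1)) = 0.
Check two-phase: ΣzᵢKᵢ = 1.664 > 1 and Σzᵢ/Kᵢ = 1.087 > 1, so g(0) = 0.664 > 0 and g(1) = -0.087 < 0.
Newton iteration, β⁰ = 0.34:
  β = 0.340: g = 0.2378, g' = -0.734 → β = 0.664
  β = 0.664: g = 0.0550, g' = -0.457 → β = 0.785
  β = 0.785: g = 0.0022, g' = -0.424 → β = 0.790
Converged at β = 0.790.
Then V = β·F = 0.7899·122 = 96.4 mol/h and L = F − V = 25.6 mol/h.

V = 96.4 mol/h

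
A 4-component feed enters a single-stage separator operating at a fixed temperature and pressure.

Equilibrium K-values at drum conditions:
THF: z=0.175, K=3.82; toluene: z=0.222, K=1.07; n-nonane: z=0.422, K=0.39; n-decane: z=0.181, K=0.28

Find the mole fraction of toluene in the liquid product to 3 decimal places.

Material balance + equilibrium reduce to Σ zᵢ(Kᵢ−1)/(1+ψ(Kᵢ−1)) = 0.
g(0) = ΣzᵢKᵢ − 1 = 0.121 and g(1) = 1 − Σzᵢ/Kᵢ = -0.982, so a root lies in (0, 1).
Newton iteration, ψ⁰ = 0.5:
  ψ = 0.500: g = -0.3542, g' = -0.795 → ψ = 0.054
  ψ = 0.054: g = 0.0416, g' = -1.317 → ψ = 0.086
  ψ = 0.086: g = 0.0022, g' = -1.184 → ψ = 0.088
Converged at ψ = 0.088.
Compositions from xᵢ = zᵢ/(1+ψ(Kᵢ−1)), yᵢ = Kᵢxᵢ:
  THF: x = 0.140, y = 0.536
  toluene: x = 0.221, y = 0.236
  n-nonane: x = 0.446, y = 0.174
  n-decane: x = 0.193, y = 0.054

x_toluene = 0.221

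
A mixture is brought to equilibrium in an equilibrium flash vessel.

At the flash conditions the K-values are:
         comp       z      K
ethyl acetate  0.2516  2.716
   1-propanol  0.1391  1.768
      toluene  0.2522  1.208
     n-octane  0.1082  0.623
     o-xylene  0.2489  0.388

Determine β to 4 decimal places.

Material balance + equilibrium reduce to Σ zᵢ(Kᵢ−1)/(1+β(Kᵢ−1)) = 0.
Check two-phase: ΣzᵢKᵢ = 1.3979 > 1 and Σzᵢ/Kᵢ = 1.1953 > 1, so g(0) = 0.3979 > 0 and g(1) = -0.1953 < 0.
Iterate (Newton) starting at β = 0.38:
  β = 0.3800: g = 0.14655, g' = -0.5092 → β = 0.6678
  β = 0.6678: g = 0.00574, g' = -0.4992 → β = 0.6793
Converged at β = 0.6793.

β = 0.6793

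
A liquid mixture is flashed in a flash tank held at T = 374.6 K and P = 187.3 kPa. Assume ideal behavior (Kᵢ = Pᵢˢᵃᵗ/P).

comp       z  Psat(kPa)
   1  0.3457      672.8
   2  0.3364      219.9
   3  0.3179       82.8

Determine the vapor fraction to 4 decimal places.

ψ = 0.8388

Raoult's law: Kᵢ = Pᵢˢᵃᵗ/P = Pᵢˢᵃᵗ/187.3.
  K_1 = 672.8/187.3 = 3.592098, K_2 = 219.9/187.3 = 1.174052, K_3 = 82.8/187.3 = 0.442072
Iterate (Newton) starting at ψ = 0.66:
  ψ = 0.6600: g = 0.10234, g' = -0.5722 → ψ = 0.8388
Converged at ψ = 0.8388.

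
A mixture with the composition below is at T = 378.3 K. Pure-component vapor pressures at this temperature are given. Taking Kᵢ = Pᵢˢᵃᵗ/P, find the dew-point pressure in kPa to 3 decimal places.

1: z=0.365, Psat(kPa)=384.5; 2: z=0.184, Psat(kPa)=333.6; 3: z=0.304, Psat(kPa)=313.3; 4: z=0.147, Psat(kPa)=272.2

At the dew point ψ → 1, so Σzᵢ/Kᵢ = 1 with Kᵢ = Pᵢˢᵃᵗ/P ⇒ 1/P = Σzᵢ/Pᵢˢᵃᵗ.
1/P = 0.365/384.5 + 0.184/333.6 + 0.304/313.3 + 0.147/272.2 = 0.003011 ⇒ P = 332.093 kPa

Pdew = 332.093 kPa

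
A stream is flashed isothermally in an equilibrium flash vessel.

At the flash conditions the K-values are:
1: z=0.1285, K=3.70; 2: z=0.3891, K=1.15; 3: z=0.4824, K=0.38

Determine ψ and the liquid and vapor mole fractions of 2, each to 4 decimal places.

ψ = 0.1151, x_2 = 0.3825, y_2 = 0.4399

Let ψ = V/F and solve Σ zᵢ(Kᵢ−1)/(1+ψ(Kᵢ−1)) = 0.
Check two-phase: ΣzᵢKᵢ = 1.1062 > 1 and Σzᵢ/Kᵢ = 1.6426 > 1, so g(0) = 0.1062 > 0 and g(1) = -0.6426 < 0.
Newton iteration, ψ⁰ = 0.54:
  ψ = 0.5400: g = -0.25448, g' = -0.5816 → ψ = 0.1025
  ψ = 0.1025: g = 0.00987, g' = -0.7947 → ψ = 0.1149
  ψ = 0.1149: g = 0.00016, g' = -0.7691 → ψ = 0.1151
Converged at ψ = 0.1151.
Compositions from xᵢ = zᵢ/(1+ψ(Kᵢ−1)), yᵢ = Kᵢxᵢ:
  1: x = 0.0980, y = 0.3627
  2: x = 0.3825, y = 0.4399
  3: x = 0.5195, y = 0.1974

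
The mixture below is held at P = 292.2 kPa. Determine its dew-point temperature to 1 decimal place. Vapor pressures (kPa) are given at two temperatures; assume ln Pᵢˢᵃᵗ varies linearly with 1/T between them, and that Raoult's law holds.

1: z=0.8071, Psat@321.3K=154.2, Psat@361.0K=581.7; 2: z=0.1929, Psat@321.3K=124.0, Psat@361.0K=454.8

T = 340.7 K

Dew-point temperature: Σzᵢ·P/Pᵢˢᵃᵗ(T) = 1. Interpolate ln Pᵢˢᵃᵗ = aᵢ + bᵢ/T.
  T = 321.3 K: ΣzᵢP/Pᵢˢᵃᵗ = 1.9840
  T = 361.0 K: ΣzᵢP/Pᵢˢᵃᵗ = 0.5294
  T = 341.1 K: ΣzᵢP/Pᵢˢᵃᵗ = 0.9878
  T = 331.2 K: ΣzᵢP/Pᵢˢᵃᵗ = 1.3854
  T = 336.1 K: ΣzᵢP/Pᵢˢᵃᵗ = 1.1689
  T = 338.6 K: ΣzᵢP/Pᵢˢᵃᵗ = 1.0739
Interpolating between 338.6 K and 341.1 K gives T ≈ 340.7 K.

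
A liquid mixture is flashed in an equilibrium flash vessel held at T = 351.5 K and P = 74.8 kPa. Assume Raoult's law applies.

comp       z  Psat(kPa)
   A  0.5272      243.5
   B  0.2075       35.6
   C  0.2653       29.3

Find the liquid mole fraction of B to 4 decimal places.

Raoult's law: Kᵢ = Pᵢˢᵃᵗ/P = Pᵢˢᵃᵗ/74.8.
  K_A = 243.5/74.8 = 3.255348, K_B = 35.6/74.8 = 0.475936, K_C = 29.3/74.8 = 0.391711
Material balance + equilibrium reduce to Σ zᵢ(Kᵢ−1)/(1+ψ(Kᵢ−1)) = 0.
Feasibility: ΣzᵢKᵢ = 1.9189, Σzᵢ/Kᵢ = 1.2752 — both > 1, two phases present.
Iterate (Newton) starting at ψ = 0.5:
  ψ = 0.5000: g = 0.17957, g' = -0.8997 → ψ = 0.6996
  ψ = 0.6996: g = 0.00864, g' = -0.8431 → ψ = 0.7098
Converged at ψ = 0.7098.
Compositions from xᵢ = zᵢ/(1+ψ(Kᵢ−1)), yᵢ = Kᵢxᵢ:
  A: x = 0.2027, y = 0.6599
  B: x = 0.3304, y = 0.1573
  C: x = 0.4669, y = 0.1829

x_B = 0.3304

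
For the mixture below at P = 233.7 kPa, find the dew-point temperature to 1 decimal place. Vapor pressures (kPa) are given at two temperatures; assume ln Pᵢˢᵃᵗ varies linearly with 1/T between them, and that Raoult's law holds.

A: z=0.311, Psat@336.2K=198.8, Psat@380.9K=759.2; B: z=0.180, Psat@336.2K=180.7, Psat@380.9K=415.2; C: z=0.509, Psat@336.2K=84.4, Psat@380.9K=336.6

Dew-point temperature: Σzᵢ·P/Pᵢˢᵃᵗ(T) = 1. Interpolate ln Pᵢˢᵃᵗ = aᵢ + bᵢ/T.
  T = 336.2 K: ΣzᵢP/Pᵢˢᵃᵗ = 2.0078
  T = 380.9 K: ΣzᵢP/Pᵢˢᵃᵗ = 0.5504
  T = 358.5 K: ΣzᵢP/Pᵢˢᵃᵗ = 1.0065
  T = 369.7 K: ΣzᵢP/Pᵢˢᵃᵗ = 0.7367
  T = 364.1 K: ΣzᵢP/Pᵢˢᵃᵗ = 0.8588
  T = 361.3 K: ΣzᵢP/Pᵢˢᵃᵗ = 0.9291
Interpolating between 358.5 K and 361.3 K gives T ≈ 358.7 K.

T = 358.7 K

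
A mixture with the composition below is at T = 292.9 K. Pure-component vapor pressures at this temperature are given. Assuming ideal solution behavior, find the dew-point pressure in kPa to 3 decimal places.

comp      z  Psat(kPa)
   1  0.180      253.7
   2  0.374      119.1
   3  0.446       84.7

At the dew point ψ → 1, so Σzᵢ/Kᵢ = 1 with Kᵢ = Pᵢˢᵃᵗ/P ⇒ 1/P = Σzᵢ/Pᵢˢᵃᵗ.
1/P = 0.180/253.7 + 0.374/119.1 + 0.446/84.7 = 0.009115 ⇒ P = 109.705 kPa

Pdew = 109.705 kPa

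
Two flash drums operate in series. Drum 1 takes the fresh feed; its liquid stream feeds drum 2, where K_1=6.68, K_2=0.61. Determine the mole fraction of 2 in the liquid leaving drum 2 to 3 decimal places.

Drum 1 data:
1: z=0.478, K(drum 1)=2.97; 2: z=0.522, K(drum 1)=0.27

x_2 (drum 2) = 0.936

Drum 1:
Rachford–Rice: g(ψ₁) = Σ zᵢ(Kᵢ−1)/(1+ψ₁(Kᵢ−1)) = 0.
g(0) = ΣzᵢKᵢ − 1 = 0.561 and g(1) = 1 − Σzᵢ/Kᵢ = -1.094, so a root lies in (0, 1).
Binary case is linear: z₁(K₁−1)(1+ψ₁(K₂−1)) + z₂(K₂−1)(1+ψ₁(K₁−1)) = 0
⇒ ψ₁ = [z₁(K₁−1)+z₂(K₂−1)] / [−(K₁−1)(K₂−1)] = 0.5606/1.4381 = 0.390
Drum-1 compositions:
  1: x = 0.270, y = 0.803
  2: x = 0.730, y = 0.197
Drum-2 feed = drum-1 liquid: z₂ = (0.2704, 0.7296).
Drum 2:
Rachford–Rice: g(ψ₂) = Σ zᵢ(Kᵢ−1)/(1+ψ₂(Kᵢ−1)) = 0.
Feasibility: ΣzᵢKᵢ = 2.251, Σzᵢ/Kᵢ = 1.237 — both > 1, two phases present.
Binary case is linear: z₁(K₁−1)(1+ψ₂(K₂−1)) + z₂(K₂−1)(1+ψ₂(K₁−1)) = 0
⇒ ψ₂ = [z₁(K₁−1)+z₂(K₂−1)] / [−(K₁−1)(K₂−1)] = 1.2511/2.2152 = 0.565
  1: x = 0.064, y = 0.429
  2: x = 0.936, y = 0.571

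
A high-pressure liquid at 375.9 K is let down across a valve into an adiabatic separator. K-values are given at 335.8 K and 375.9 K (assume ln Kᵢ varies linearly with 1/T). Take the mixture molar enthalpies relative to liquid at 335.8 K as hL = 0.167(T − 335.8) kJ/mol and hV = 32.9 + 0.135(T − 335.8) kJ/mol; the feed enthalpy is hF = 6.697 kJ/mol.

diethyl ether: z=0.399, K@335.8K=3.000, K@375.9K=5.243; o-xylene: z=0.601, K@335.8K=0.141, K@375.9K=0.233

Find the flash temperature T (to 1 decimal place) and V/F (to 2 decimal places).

Adiabatic flash: solve Rachford–Rice at each trial T, then check hF = ψ·hV(T) + (1−ψ)·hL(T).
  T = 335.8 K: K = (3.000, 0.141), RR gives ψ = 0.164, H_out = 5.395 kJ/mol
  T = 375.9 K: K = (5.243, 0.233), RR gives ψ = 0.379, H_out = 18.666 kJ/mol
  T = 355.9 K: K = (4.032, 0.184), RR gives ψ = 0.291, H_out = 12.734 kJ/mol
  T = 345.9 K: K = (3.495, 0.162), RR gives ψ = 0.235, H_out = 9.347 kJ/mol
  T = 340.9 K: K = (3.244, 0.151), RR gives ψ = 0.202, H_out = 7.476 kJ/mol
  T = 338.4 K: K = (3.123, 0.146), RR gives ψ = 0.184, H_out = 6.480 kJ/mol
  T = 339.6 K: K = (3.181, 0.149), RR gives ψ = 0.193, H_out = 6.964 kJ/mol
Linear interpolation between T = 338.4 (H_out = 6.480) and T = 339.6 (H_out = 6.964) on hF = 6.697 gives T ≈ 338.9 K, at which ψ = 0.19.

T = 338.9 K, V/F = 0.19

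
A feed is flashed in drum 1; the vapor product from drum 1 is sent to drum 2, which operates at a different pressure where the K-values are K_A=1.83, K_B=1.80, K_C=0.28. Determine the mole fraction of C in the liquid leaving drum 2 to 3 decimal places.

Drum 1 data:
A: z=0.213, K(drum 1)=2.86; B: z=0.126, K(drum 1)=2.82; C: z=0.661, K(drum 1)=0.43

x_C (drum 2) = 0.532

Drum 1:
Material balance + equilibrium reduce to Σ zᵢ(Kᵢ−1)/(1+ψ₁(Kᵢ−1)) = 0.
g(0) = ΣzᵢKᵢ − 1 = 0.249 and g(1) = 1 − Σzᵢ/Kᵢ = -0.656, so a root lies in (0, 1).
Newton iteration, ψ₁⁰ = 0.52:
  ψ₁ = 0.520: g = -0.2163, g' = -0.734 → ψ₁ = 0.226
  ψ₁ = 0.226: g = 0.0094, g' = -0.858 → ψ₁ = 0.236
Converged at ψ₁ = 0.236.
Drum-1 compositions:
  A: x = 0.148, y = 0.423
  B: x = 0.088, y = 0.248
  C: x = 0.764, y = 0.329
Drum-2 feed = drum-1 vapor: z₂ = (0.4231, 0.2484, 0.3285).
Drum 2:
Iterate (Newton) starting at ψ₂ = 0.5:
  ψ₂ = 0.500: g = 0.0205, g' = -0.642 → ψ₂ = 0.532
  ψ₂ = 0.532: g = -0.0004, g' = -0.666 → ψ₂ = 0.531
Converged at ψ₂ = 0.531.
  A: x = 0.294, y = 0.537
  B: x = 0.174, y = 0.314
  C: x = 0.532, y = 0.149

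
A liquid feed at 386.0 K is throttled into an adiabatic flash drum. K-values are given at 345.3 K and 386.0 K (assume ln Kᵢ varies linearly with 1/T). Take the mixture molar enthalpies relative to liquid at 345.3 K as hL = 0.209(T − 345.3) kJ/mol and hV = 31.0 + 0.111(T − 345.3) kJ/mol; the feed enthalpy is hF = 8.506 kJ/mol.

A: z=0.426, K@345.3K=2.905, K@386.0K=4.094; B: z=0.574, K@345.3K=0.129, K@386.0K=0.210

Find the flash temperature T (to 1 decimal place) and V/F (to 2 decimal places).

Adiabatic flash: solve Rachford–Rice at each trial T, then check hF = ψ·hV(T) + (1−ψ)·hL(T).
  T = 345.3 K: K = (2.905, 0.129), RR gives ψ = 0.188, H_out = 5.821 kJ/mol
  T = 386.0 K: K = (4.094, 0.210), RR gives ψ = 0.354, H_out = 18.061 kJ/mol
  T = 365.6 K: K = (3.480, 0.167), RR gives ψ = 0.280, H_out = 12.360 kJ/mol
  T = 355.5 K: K = (3.189, 0.147), RR gives ψ = 0.237, H_out = 9.254 kJ/mol
  T = 350.4 K: K = (3.046, 0.138), RR gives ψ = 0.214, H_out = 7.581 kJ/mol
  T = 352.9 K: K = (3.116, 0.142), RR gives ψ = 0.226, H_out = 8.411 kJ/mol
  T = 354.2 K: K = (3.152, 0.145), RR gives ψ = 0.232, H_out = 8.835 kJ/mol
Linear interpolation between T = 352.9 (H_out = 8.411) and T = 354.2 (H_out = 8.835) on hF = 8.506 gives T ≈ 353.2 K, at which ψ = 0.23.

T = 353.2 K, V/F = 0.23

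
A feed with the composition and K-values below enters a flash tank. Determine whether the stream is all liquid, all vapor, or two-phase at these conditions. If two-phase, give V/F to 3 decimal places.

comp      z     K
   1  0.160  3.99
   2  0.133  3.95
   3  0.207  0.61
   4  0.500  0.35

ΣzᵢKᵢ = 1.465; Σzᵢ/Kᵢ = 1.842.
Both exceed 1, so a two-phase solution exists.
Let ψ = V/F and solve Σ zᵢ(Kᵢ−1)/(1+ψ(Kᵢ−1)) = 0.
Newton iteration, ψ⁰ = 0.5:
  ψ = 0.500: g = -0.2315, g' = -0.931 → ψ = 0.251
  ψ = 0.251: g = 0.0205, g' = -1.188 → ψ = 0.269
Converged at ψ = 0.269.

two-phase, V/F = 0.269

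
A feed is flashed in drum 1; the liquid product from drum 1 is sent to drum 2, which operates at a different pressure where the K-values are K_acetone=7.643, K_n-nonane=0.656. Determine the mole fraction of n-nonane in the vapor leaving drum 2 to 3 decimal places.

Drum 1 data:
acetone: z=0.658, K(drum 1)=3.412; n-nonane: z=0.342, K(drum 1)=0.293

Drum 1:
Rachford–Rice: g(ψ₁) = Σ zᵢ(Kᵢ−1)/(1+ψ₁(Kᵢ−1)) = 0.
Feasibility: ΣzᵢKᵢ = 2.345, Σzᵢ/Kᵢ = 1.360 — both > 1, two phases present.
Binary case is linear: z₁(K₁−1)(1+ψ₁(K₂−1)) + z₂(K₂−1)(1+ψ₁(K₁−1)) = 0
⇒ ψ₁ = [z₁(K₁−1)+z₂(K₂−1)] / [−(K₁−1)(K₂−1)] = 1.3453/1.7053 = 0.789
Drum-1 compositions:
  acetone: x = 0.227, y = 0.773
  n-nonane: x = 0.773, y = 0.227
Drum-2 feed = drum-1 liquid: z₂ = (0.2267, 0.7733).
Drum 2:
Let ψ₂ = V/F and solve Σ zᵢ(Kᵢ−1)/(1+ψ₂(Kᵢ−1)) = 0.
g(0) = ΣzᵢKᵢ − 1 = 1.240 and g(1) = 1 − Σzᵢ/Kᵢ = -0.209, so a root lies in (0, 1).
Binary case is linear: z₁(K₁−1)(1+ψ₂(K₂−1)) + z₂(K₂−1)(1+ψ₂(K₁−1)) = 0
⇒ ψ₂ = [z₁(K₁−1)+z₂(K₂−1)] / [−(K₁−1)(K₂−1)] = 1.2398/2.2852 = 0.543
  acetone: x = 0.049, y = 0.376
  n-nonane: x = 0.951, y = 0.624

y_n-nonane (drum 2) = 0.624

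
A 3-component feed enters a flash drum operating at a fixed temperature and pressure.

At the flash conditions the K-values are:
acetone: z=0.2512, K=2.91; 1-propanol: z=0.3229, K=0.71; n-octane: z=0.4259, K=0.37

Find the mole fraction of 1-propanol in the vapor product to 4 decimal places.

Rachford–Rice: g(V/F) = Σ zᵢ(Kᵢ−1)/(1+V/F(Kᵢ−1)) = 0.
g(0) = ΣzᵢKᵢ − 1 = 0.1178 and g(1) = 1 − Σzᵢ/Kᵢ = -0.6922, so a root lies in (0, 1).
Newton–Raphson from V/F = 0.32:
  V/F = 0.3200: g = -0.14150, g' = -0.6512 → V/F = 0.1027
  V/F = 0.1027: g = 0.01772, g' = -0.8626 → V/F = 0.1232
  V/F = 0.1232: g = 0.00036, g' = -0.8284 → V/F = 0.1237
Converged at V/F = 0.1237.
Compositions from xᵢ = zᵢ/(1+V/F(Kᵢ−1)), yᵢ = Kᵢxᵢ:
  acetone: x = 0.2032, y = 0.5913
  1-propanol: x = 0.3349, y = 0.2378
  n-octane: x = 0.4619, y = 0.1709

y_1-propanol = 0.2378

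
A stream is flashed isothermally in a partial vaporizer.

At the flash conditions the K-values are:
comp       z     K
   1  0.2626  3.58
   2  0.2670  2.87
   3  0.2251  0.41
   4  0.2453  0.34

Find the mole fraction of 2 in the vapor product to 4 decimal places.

Rachford–Rice: g(ψ) = Σ zᵢ(Kᵢ−1)/(1+ψ(Kᵢ−1)) = 0.
g(0) = ΣzᵢKᵢ − 1 = 0.8821 and g(1) = 1 − Σzᵢ/Kᵢ = -0.4369, so a root lies in (0, 1).
Newton–Raphson from ψ = 0.5:
  ψ = 0.5000: g = 0.12387, g' = -0.9784 → ψ = 0.6266
  ψ = 0.6266: g = 0.00205, g' = -0.9612 → ψ = 0.6287
Converged at ψ = 0.6287.
Compositions from xᵢ = zᵢ/(1+ψ(Kᵢ−1)), yᵢ = Kᵢxᵢ:
  1: x = 0.1001, y = 0.3585
  2: x = 0.1227, y = 0.3522
  3: x = 0.3578, y = 0.1467
  4: x = 0.4193, y = 0.1426

y_2 = 0.3522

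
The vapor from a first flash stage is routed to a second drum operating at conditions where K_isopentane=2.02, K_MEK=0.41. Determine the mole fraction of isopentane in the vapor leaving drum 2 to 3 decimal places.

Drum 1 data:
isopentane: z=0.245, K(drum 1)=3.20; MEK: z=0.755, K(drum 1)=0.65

Drum 1:
Binary case is linear: z₁(K₁−1)(1+ψ₁(K₂−1)) + z₂(K₂−1)(1+ψ₁(K₁−1)) = 0
⇒ ψ₁ = [z₁(K₁−1)+z₂(K₂−1)] / [−(K₁−1)(K₂−1)] = 0.2748/0.7700 = 0.357
Drum-1 compositions:
  isopentane: x = 0.137, y = 0.439
  MEK: x = 0.863, y = 0.561
Drum-2 feed = drum-1 vapor: z₂ = (0.4392, 0.5608).
Drum 2:
Material balance + equilibrium reduce to Σ zᵢ(Kᵢ−1)/(1+ψ₂(Kᵢ−1)) = 0.
Feasibility: ΣzᵢKᵢ = 1.117, Σzᵢ/Kᵢ = 1.585 — both > 1, two phases present.
Iterate (Newton) starting at ψ₂ = 0.5:
  ψ₂ = 0.500: g = -0.1726, g' = -0.593 → ψ₂ = 0.209
  ψ₂ = 0.209: g = -0.0081, g' = -0.564 → ψ₂ = 0.195
Converged at ψ₂ = 0.195.
  isopentane: x = 0.366, y = 0.740
  MEK: x = 0.634, y = 0.260

y_isopentane (drum 2) = 0.740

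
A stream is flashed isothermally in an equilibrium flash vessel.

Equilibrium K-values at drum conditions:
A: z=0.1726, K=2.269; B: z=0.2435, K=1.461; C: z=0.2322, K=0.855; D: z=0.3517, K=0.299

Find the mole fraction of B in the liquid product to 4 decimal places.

Let β = V/F and solve Σ zᵢ(Kᵢ−1)/(1+β(Kᵢ−1)) = 0.
Check two-phase: ΣzᵢKᵢ = 1.0511 > 1 and Σzᵢ/Kᵢ = 1.6906 > 1, so g(0) = 0.0511 > 0 and g(1) = -0.6906 < 0.
Iterate (Newton) starting at β = 0.5:
  β = 0.5000: g = -0.19066, g' = -0.5536 → β = 0.1556
  β = 0.1556: g = -0.02351, g' = -0.4617 → β = 0.1047
  β = 0.1047: g = 0.00019, g' = -0.4700 → β = 0.1051
Converged at β = 0.1051.
Compositions from xᵢ = zᵢ/(1+β(Kᵢ−1)), yᵢ = Kᵢxᵢ:
  A: x = 0.1523, y = 0.3456
  B: x = 0.2323, y = 0.3393
  C: x = 0.2358, y = 0.2016
  D: x = 0.3797, y = 0.1135

x_B = 0.2323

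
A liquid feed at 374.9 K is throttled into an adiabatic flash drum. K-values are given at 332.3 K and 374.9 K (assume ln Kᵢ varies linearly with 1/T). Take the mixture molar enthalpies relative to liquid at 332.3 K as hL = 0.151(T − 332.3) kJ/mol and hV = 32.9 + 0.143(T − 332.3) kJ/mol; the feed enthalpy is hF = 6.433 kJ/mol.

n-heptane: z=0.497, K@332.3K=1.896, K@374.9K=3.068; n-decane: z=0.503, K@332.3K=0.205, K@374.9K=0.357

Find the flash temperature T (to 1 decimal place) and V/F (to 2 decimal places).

Adiabatic flash: solve Rachford–Rice at each trial T, then check hF = ψ·hV(T) + (1−ψ)·hL(T).
  T = 332.3 K: K = (1.896, 0.205), RR gives ψ = 0.064, H_out = 2.098 kJ/mol
  T = 374.9 K: K = (3.068, 0.357), RR gives ψ = 0.530, H_out = 23.680 kJ/mol
  T = 353.6 K: K = (2.447, 0.275), RR gives ψ = 0.338, H_out = 14.279 kJ/mol
  T = 343.0 K: K = (2.164, 0.239), RR gives ψ = 0.221, H_out = 8.856 kJ/mol
  T = 337.6 K: K = (2.026, 0.221), RR gives ψ = 0.148, H_out = 5.669 kJ/mol
  T = 340.3 K: K = (2.095, 0.230), RR gives ψ = 0.186, H_out = 7.310 kJ/mol
  T = 339.0 K: K = (2.062, 0.226), RR gives ψ = 0.168, H_out = 6.533 kJ/mol
Linear interpolation between T = 337.6 (H_out = 5.669) and T = 339.0 (H_out = 6.533) on hF = 6.433 gives T ≈ 338.8 K, at which ψ = 0.17.

T = 338.8 K, V/F = 0.17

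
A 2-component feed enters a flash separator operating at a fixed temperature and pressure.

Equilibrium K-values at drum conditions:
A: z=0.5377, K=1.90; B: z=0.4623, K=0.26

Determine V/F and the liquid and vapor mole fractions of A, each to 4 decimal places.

Material balance + equilibrium reduce to Σ zᵢ(Kᵢ−1)/(1+V/F(Kᵢ−1)) = 0.
g(0) = ΣzᵢKᵢ − 1 = 0.1418 and g(1) = 1 − Σzᵢ/Kᵢ = -1.0611, so a root lies in (0, 1).
Binary case is linear: z₁(K₁−1)(1+V/F(K₂−1)) + z₂(K₂−1)(1+V/F(K₁−1)) = 0
⇒ V/F = [z₁(K₁−1)+z₂(K₂−1)] / [−(K₁−1)(K₂−1)] = 0.14183/0.66600 = 0.2130
Compositions from xᵢ = zᵢ/(1+V/F(Kᵢ−1)), yᵢ = Kᵢxᵢ:
  A: x = 0.4512, y = 0.8573
  B: x = 0.5488, y = 0.1427

V/F = 0.2130, x_A = 0.4512, y_A = 0.8573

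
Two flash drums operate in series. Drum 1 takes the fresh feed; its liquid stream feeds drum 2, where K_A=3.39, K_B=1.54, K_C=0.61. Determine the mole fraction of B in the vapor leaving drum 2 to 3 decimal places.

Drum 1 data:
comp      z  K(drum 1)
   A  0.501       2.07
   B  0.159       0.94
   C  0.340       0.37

y_B (drum 2) = 0.173

Drum 1:
Material balance + equilibrium reduce to Σ zᵢ(Kᵢ−1)/(1+ψ₁(Kᵢ−1)) = 0.
Feasibility: ΣzᵢKᵢ = 1.312, Σzᵢ/Kᵢ = 1.330 — both > 1, two phases present.
Newton–Raphson from ψ₁ = 0.67:
  ψ₁ = 0.670: g = -0.0684, g' = -0.599 → ψ₁ = 0.556
  ψ₁ = 0.556: g = -0.0034, g' = -0.546 → ψ₁ = 0.550
Converged at ψ₁ = 0.550.
Drum-1 compositions:
  A: x = 0.315, y = 0.653
  B: x = 0.164, y = 0.155
  C: x = 0.520, y = 0.192
Drum-2 feed = drum-1 liquid: z₂ = (0.3155, 0.1644, 0.5201).
Drum 2:
Rachford–Rice: g(ψ₂) = Σ zᵢ(Kᵢ−1)/(1+ψ₂(Kᵢ−1)) = 0.
Feasibility: ΣzᵢKᵢ = 1.640, Σzᵢ/Kᵢ = 1.052 — both > 1, two phases present.
Newton–Raphson from ψ₂ = 0.5:
  ψ₂ = 0.500: g = 0.1614, g' = -0.526 → ψ₂ = 0.807
  ψ₂ = 0.807: g = 0.0233, g' = -0.402 → ψ₂ = 0.865
  ψ₂ = 0.865: g = 0.0002, g' = -0.394 → ψ₂ = 0.866
Converged at ψ₂ = 0.866.
  A: x = 0.103, y = 0.349
  B: x = 0.112, y = 0.173
  C: x = 0.785, y = 0.479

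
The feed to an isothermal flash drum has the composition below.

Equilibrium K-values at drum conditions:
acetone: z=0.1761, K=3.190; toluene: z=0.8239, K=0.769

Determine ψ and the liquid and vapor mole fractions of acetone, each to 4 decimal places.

Material balance + equilibrium reduce to Σ zᵢ(Kᵢ−1)/(1+ψ(Kᵢ−1)) = 0.
Feasibility: ΣzᵢKᵢ = 1.1953, Σzᵢ/Kᵢ = 1.1266 — both > 1, two phases present.
Binary case is linear: z₁(K₁−1)(1+ψ(K₂−1)) + z₂(K₂−1)(1+ψ(K₁−1)) = 0
⇒ ψ = [z₁(K₁−1)+z₂(K₂−1)] / [−(K₁−1)(K₂−1)] = 0.19534/0.50589 = 0.3861
Compositions from xᵢ = zᵢ/(1+ψ(Kᵢ−1)), yᵢ = Kᵢxᵢ:
  acetone: x = 0.0954, y = 0.3044
  toluene: x = 0.9046, y = 0.6956

ψ = 0.3861, x_acetone = 0.0954, y_acetone = 0.3044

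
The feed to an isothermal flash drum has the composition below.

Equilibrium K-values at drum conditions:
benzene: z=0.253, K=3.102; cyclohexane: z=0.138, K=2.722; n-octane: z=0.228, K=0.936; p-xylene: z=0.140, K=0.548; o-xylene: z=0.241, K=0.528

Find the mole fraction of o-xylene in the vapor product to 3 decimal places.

Let ψ = V/F and solve Σ zᵢ(Kᵢ−1)/(1+ψ(Kᵢ−1)) = 0.
Check two-phase: ΣzᵢKᵢ = 1.578 > 1 and Σzᵢ/Kᵢ = 1.088 > 1, so g(0) = 0.578 > 0 and g(1) = -0.088 < 0.
Iterate (Newton) starting at ψ = 0.35:
  ψ = 0.350: g = 0.2283, g' = -0.649 → ψ = 0.702
  ψ = 0.702: g = 0.0444, g' = -0.449 → ψ = 0.801
  ψ = 0.801: g = 0.0007, g' = -0.438 → ψ = 0.802
Converged at ψ = 0.802.
Compositions from xᵢ = zᵢ/(1+ψ(Kᵢ−1)), yᵢ = Kᵢxᵢ:
  benzene: x = 0.094, y = 0.292
  cyclohexane: x = 0.058, y = 0.158
  n-octane: x = 0.240, y = 0.225
  p-xylene: x = 0.220, y = 0.120
  o-xylene: x = 0.388, y = 0.205

y_o-xylene = 0.205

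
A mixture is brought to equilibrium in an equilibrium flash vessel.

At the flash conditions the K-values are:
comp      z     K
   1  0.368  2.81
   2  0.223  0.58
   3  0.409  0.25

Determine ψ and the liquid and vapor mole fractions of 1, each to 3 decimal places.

ψ = 0.226, x_1 = 0.261, y_1 = 0.734

Let ψ = V/F and solve Σ zᵢ(Kᵢ−1)/(1+ψ(Kᵢ−1)) = 0.
Check two-phase: ΣzᵢKᵢ = 1.266 > 1 and Σzᵢ/Kᵢ = 2.151 > 1, so g(0) = 0.266 > 0 and g(1) = -1.151 < 0.
Newton–Raphson from ψ = 0.53:
  ψ = 0.530: g = -0.2896, g' = -1.013 → ψ = 0.244
  ψ = 0.244: g = -0.0178, g' = -0.974 → ψ = 0.226
Converged at ψ = 0.226.
Compositions from xᵢ = zᵢ/(1+ψ(Kᵢ−1)), yᵢ = Kᵢxᵢ:
  1: x = 0.261, y = 0.734
  2: x = 0.246, y = 0.143
  3: x = 0.492, y = 0.123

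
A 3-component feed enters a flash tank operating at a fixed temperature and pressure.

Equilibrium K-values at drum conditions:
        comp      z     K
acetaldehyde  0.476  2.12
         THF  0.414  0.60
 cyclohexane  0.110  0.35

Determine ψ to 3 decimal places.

ψ = 0.564

Iterate (Newton) starting at ψ = 0.5:
  ψ = 0.500: g = 0.0288, g' = -0.451 → ψ = 0.564
Converged at ψ = 0.564.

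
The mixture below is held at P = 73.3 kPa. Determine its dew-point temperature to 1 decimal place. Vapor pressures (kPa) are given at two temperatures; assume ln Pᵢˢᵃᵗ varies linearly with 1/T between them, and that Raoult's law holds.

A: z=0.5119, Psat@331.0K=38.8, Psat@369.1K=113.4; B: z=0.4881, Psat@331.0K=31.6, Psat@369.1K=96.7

Dew-point temperature: Σzᵢ·P/Pᵢˢᵃᵗ(T) = 1. Interpolate ln Pᵢˢᵃᵗ = aᵢ + bᵢ/T.
  T = 331.0 K: ΣzᵢP/Pᵢˢᵃᵗ = 2.0993
  T = 369.1 K: ΣzᵢP/Pᵢˢᵃᵗ = 0.7009
  T = 350.1 K: ΣzᵢP/Pᵢˢᵃᵗ = 1.1755
  T = 359.6 K: ΣzᵢP/Pᵢˢᵃᵗ = 0.9015
  T = 354.9 K: ΣzᵢP/Pᵢˢᵃᵗ = 1.0262
  T = 357.2 K: ΣzᵢP/Pᵢˢᵃᵗ = 0.9627
Interpolating between 354.9 K and 357.2 K gives T ≈ 355.8 K.

T = 355.8 K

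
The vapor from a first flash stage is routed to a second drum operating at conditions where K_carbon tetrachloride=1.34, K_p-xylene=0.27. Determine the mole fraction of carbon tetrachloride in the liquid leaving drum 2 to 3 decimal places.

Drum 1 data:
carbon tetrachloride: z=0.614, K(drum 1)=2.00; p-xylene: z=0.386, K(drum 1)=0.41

Drum 1:
Material balance + equilibrium reduce to Σ zᵢ(Kᵢ−1)/(1+ψ₁(Kᵢ−1)) = 0.
g(0) = ΣzᵢKᵢ − 1 = 0.386 and g(1) = 1 − Σzᵢ/Kᵢ = -0.248, so a root lies in (0, 1).
Newton iteration, ψ₁⁰ = 0.5:
  ψ₁ = 0.500: g = 0.0863, g' = -0.543 → ψ₁ = 0.659
  ψ₁ = 0.659: g = -0.0024, g' = -0.583 → ψ₁ = 0.655
Converged at ψ₁ = 0.655.
Drum-1 compositions:
  carbon tetrachloride: x = 0.371, y = 0.742
  p-xylene: x = 0.629, y = 0.258
Drum-2 feed = drum-1 vapor: z₂ = (0.7421, 0.2579).
Drum 2:
Binary case is linear: z₁(K₁−1)(1+ψ₂(K₂−1)) + z₂(K₂−1)(1+ψ₂(K₁−1)) = 0
⇒ ψ₂ = [z₁(K₁−1)+z₂(K₂−1)] / [−(K₁−1)(K₂−1)] = 0.0641/0.2482 = 0.258
  carbon tetrachloride: x = 0.682, y = 0.914
  p-xylene: x = 0.318, y = 0.086

x_carbon tetrachloride (drum 2) = 0.682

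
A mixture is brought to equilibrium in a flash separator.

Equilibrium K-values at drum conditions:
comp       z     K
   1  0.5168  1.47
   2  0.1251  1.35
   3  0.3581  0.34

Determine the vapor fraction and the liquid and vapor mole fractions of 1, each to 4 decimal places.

ψ = 0.1701, x_1 = 0.4785, y_1 = 0.7035

Rachford–Rice: g(ψ) = Σ zᵢ(Kᵢ−1)/(1+ψ(Kᵢ−1)) = 0.
Feasibility: ΣzᵢKᵢ = 1.0503, Σzᵢ/Kᵢ = 1.4975 — both > 1, two phases present.
Iterate (Newton) starting at ψ = 0.5:
  ψ = 0.5000: g = -0.11881, g' = -0.4334 → ψ = 0.2259
  ψ = 0.2259: g = -0.01759, g' = -0.3219 → ψ = 0.1712
  ψ = 0.1712: g = -0.00034, g' = -0.3097 → ψ = 0.1701
Converged at ψ = 0.1701.
Compositions from xᵢ = zᵢ/(1+ψ(Kᵢ−1)), yᵢ = Kᵢxᵢ:
  1: x = 0.4785, y = 0.7035
  2: x = 0.1181, y = 0.1594
  3: x = 0.4034, y = 0.1372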